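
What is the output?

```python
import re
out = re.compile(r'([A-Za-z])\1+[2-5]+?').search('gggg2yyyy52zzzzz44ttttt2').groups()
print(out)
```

('g',)

After group 1 captures some text, `\1` only succeeds where that same text appears again.
`search` walks the string left to right and returns the first match it finds.
The match spans [0:5] → 'gggg2'.
Captured: group 1 = 'g'.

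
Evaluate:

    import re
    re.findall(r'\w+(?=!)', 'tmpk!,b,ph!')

['tmpk', 'ph']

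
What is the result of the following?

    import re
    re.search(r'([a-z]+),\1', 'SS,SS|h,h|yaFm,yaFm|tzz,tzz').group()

After group 1 captures some text, `\1` only succeeds where that same text appears again.
The match spans [6:9] → 'h,h'.

'h,h'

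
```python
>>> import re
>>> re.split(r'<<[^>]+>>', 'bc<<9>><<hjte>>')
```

Matches to split on: at [2:7] → '<<9>>'; at [7:15] → '<<hjte>>'.
Splitting on the pattern gives 3 pieces.

['bc', '', '']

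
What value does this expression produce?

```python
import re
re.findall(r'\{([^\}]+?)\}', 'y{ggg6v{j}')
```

['ggg6v{j']

Scanning left to right: at [1:10] match '{ggg6v{j}', group 1 = 'ggg6v{j'.
Because there's exactly one group, `findall` drops the full match and keeps group 1 from the one hit.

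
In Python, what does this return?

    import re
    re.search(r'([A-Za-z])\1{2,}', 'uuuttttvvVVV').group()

'uuu'

`\1` has to match the exact text group 1 already captured.
`re.search` tries every starting position until one works.
The match spans [0:3] → 'uuu'.
Captured: group 1 = 'u'.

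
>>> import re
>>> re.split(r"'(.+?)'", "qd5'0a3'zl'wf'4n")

Matches to split on: at [3:8] → "'0a3'"; at [10:14] → "'wf'".
`re.split` interleaves the captured-group text with the surrounding fragments.

['qd5', '0a3', 'zl', 'wf', '4n']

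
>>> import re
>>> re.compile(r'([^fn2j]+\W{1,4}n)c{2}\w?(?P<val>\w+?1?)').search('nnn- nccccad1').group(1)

'- n'

The pattern matches one or more of any character except [fn2j], then 1 to 4 of a non-word character, then a literal 'n' (captured); then exactly 2 of the literal 'c', then optionally a word character; then one or more of a word character (lazy), then optionally the literal '1' (captured as 'val').
A `+?`/`*?`/`{m,n}?` starts at its minimum and grows only as far as needed for what follows to match.
`search` walks the string left to right and returns the first match it finds.
The match spans [3:10] → '- ncccc'.
Captured: group 1 = '- n', group 2 = 'c'.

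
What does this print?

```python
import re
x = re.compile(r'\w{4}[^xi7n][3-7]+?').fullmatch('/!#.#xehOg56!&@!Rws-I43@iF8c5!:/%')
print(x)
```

This matches exactly 4 of a word character, then any character except [xi7n]; then one or more of a character in [3-7] (lazy).
For `fullmatch`, every character of the input must be accounted for by the pattern.
Here the string isn't matched end-to-end, so the call returns None.

None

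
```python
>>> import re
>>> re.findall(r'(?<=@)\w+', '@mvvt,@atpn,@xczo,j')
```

['mvvt', 'atpn', 'xczo']

The lookaround is zero-width — it requires the adjacent text to match without consuming it, so the asserted text isn't part of the match.
Since nothing is captured, `findall` lists the 3 matched substrings directly.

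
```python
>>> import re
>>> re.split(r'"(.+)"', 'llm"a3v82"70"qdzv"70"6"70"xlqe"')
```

Because the pattern has a capturing group, `split` also inserts each captured text between the pieces.

['llm', 'a3v82"70"qdzv"70"6"70"xlqe', '']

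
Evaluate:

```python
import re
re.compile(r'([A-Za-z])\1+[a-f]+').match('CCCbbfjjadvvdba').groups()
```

('C',)

The match spans [0:6] → 'CCCbbf'.
Captured: group 1 = 'C'.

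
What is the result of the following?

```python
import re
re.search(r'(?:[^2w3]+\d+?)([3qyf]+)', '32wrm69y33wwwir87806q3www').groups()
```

('3',)

The match spans [3:10] → 'rm69y33'.
Captured: group 1 = '3'.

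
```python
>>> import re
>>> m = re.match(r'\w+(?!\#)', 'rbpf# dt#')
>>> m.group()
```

'rbp'

The negative lookahead/lookbehind blocks any match where the forbidden context is present.
`re.match` won't scan ahead — the pattern has to work from the very first character.
The match spans [0:3] → 'rbp'.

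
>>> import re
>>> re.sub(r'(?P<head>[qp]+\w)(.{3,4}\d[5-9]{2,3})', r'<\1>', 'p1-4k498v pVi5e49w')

'<p1>v pVi5e49w'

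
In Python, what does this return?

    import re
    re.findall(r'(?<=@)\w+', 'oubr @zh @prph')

['zh', 'prph']

The lookaround is zero-width — it requires the adjacent text to match without consuming it, so the asserted text isn't part of the match.
Walking the string: at [6:8] → 'zh'; at [10:14] → 'prph'.
Since nothing is captured, `findall` lists the 2 matched substrings directly.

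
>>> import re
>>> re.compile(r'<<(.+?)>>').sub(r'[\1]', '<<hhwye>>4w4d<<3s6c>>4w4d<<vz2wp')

'[hhwye]4w4d[3s6c]4w4d<<vz2wp'

Lazy quantifiers expand one character at a time until the remainder of the pattern can match.
Matches: at [0:9] → '<<hhwye>>'; at [13:21] → '<<3s6c>>'.
Each match is replaced using the text its own group 1 captured.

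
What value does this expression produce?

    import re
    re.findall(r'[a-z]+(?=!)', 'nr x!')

['x']

The `(?=…)`/`(?<=…)` assertion just peeks at neighbouring text; it doesn't advance the match position.
Walking the string: at [3:4] → 'x'.
`findall` yields the raw match text (1 of them) because the pattern has no groups.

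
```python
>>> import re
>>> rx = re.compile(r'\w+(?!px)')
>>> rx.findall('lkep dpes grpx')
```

The negative lookahead/lookbehind blocks any match where the forbidden context is present.
Walking the string: at [0:4] → 'lkep'; at [5:9] → 'dpes'; at [10:14] → 'grpx'.
`findall` yields the raw match text (3 of them) because the pattern has no groups.

['lkep', 'dpes', 'grpx']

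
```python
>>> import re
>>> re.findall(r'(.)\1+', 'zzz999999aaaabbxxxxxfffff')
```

['z', '9', 'a', 'b', 'x', 'f']

`\1` has to match the exact text group 1 already captured.
With a single group, `findall` returns only what that group captured — 6 items.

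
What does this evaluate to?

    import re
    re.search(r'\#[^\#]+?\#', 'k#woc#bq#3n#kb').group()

'#woc#'

The match spans [1:6] → '#woc#'.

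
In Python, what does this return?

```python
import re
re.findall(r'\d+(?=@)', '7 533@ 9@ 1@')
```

['533', '9', '1']

Lookahead/lookbehind check context without consuming it, so the matched span excludes the asserted characters.
No capturing groups, so `findall` returns the 3 full match strings.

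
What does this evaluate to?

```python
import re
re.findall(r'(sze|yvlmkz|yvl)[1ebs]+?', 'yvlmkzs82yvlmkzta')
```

['yvlmkz']

One capturing group, so `findall` returns just the captured substring from the one match — 1 in all.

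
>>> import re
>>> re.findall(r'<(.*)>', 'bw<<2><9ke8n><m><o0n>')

`findall` collects group 1 from the one match (1 total).

['<2><9ke8n><m><o0n']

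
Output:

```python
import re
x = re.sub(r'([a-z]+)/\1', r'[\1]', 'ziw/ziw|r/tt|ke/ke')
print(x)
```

[ziw]|r/tt|[ke]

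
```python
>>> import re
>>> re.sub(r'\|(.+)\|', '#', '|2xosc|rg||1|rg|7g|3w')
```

'#3w'

Matches: at [0:19] → '|2xosc|rg||1|rg|7g|'.
Every occurrence is swapped for '#'.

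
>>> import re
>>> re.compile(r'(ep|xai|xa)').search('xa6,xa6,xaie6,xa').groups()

('xa',)

The match spans [0:2] → 'xa'.
Captured: group 1 = 'xa'.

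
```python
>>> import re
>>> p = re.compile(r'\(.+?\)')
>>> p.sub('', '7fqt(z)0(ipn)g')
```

Every occurrence is swapped for ''.

'7fqt0g'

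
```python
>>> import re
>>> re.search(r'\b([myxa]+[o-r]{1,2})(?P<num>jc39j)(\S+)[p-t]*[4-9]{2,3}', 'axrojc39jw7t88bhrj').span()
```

(0, 14)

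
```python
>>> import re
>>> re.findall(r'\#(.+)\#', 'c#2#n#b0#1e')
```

['2#n#b0']

Matches: at [1:9] match '#2#n#b0#', group 1 = '2#n#b0'.
`findall` collects group 1 from the one match (1 total).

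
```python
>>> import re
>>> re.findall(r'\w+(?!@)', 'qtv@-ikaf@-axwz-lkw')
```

['qt', 'ika', 'axwz', 'lkw']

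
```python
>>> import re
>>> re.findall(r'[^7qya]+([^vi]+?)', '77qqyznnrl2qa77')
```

With the lazy modifier that quantifier settles for the fewest repetitions that let the rest of the pattern succeed (the atoms after it are unaffected and can still be greedy).
One capturing group, so `findall` returns just the captured substring from the one match — 1 in all.

['q']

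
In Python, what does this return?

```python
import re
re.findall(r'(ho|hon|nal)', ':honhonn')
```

Alternation isn't longest-match — the leftmost alternative that fits at this position is chosen.
Because there's exactly one group, `findall` drops the full match and keeps group 1 from each hit.

['ho', 'ho']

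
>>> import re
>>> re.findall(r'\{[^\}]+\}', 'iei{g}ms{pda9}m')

['{g}', '{pda9}']

Matches: at [3:6] → '{g}'; at [8:14] → '{pda9}'.
No capturing groups, so `findall` returns the 2 full match strings.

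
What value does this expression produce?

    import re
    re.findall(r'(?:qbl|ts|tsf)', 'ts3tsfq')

['ts', 'ts']

Alternation isn't longest-match — the leftmost alternative that fits at this position is chosen.
Since nothing is captured, `findall` lists the 2 matched substrings directly.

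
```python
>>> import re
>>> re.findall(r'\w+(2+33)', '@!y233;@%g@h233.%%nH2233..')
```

['233', '233', '233']

The pattern matches one or more of a word character; then one or more of the literal '2', then the literal '33' (captured).
Matches: at [2:6] match 'y233', group 1 = '233'; at [11:15] match 'h233', group 1 = '233'; at [18:24] match 'nH2233', group 1 = '233'.
With a single group, `findall` returns only what that group captured — 3 items.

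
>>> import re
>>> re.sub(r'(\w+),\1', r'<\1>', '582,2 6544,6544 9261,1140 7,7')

The backreference `\1` re-matches whatever the first group consumed, character for character.
Matches: at [2:5] → '2,2'; at [6:15] → '6544,6544'; at [19:22] → '1,1'; at [26:29] → '7,7'.
Each match is replaced using the text its own group 1 captured.

'58<2> <6544> 926<1>140 <7>'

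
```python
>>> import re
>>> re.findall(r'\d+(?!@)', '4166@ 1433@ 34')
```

A negative assertion filters positions out without eating any characters.
Walking the string: at [0:3] → '416'; at [6:9] → '143'; at [12:14] → '34'.
Since nothing is captured, `findall` lists the 3 matched substrings directly.

['416', '143', '34']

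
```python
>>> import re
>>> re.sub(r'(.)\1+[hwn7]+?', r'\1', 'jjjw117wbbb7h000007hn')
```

A backreference is literal: `\1` must see the identical characters the first group matched.
Matches: at [0:4] → 'jjjw'; at [4:7] → '117'; at [8:12] → 'bbb7'; at [13:19] → '000007'.
The replacement refers to a captured group, so each match is rewritten using its own captured text.

'j1wbh0hn'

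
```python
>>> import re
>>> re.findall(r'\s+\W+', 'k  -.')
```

['  -.']

Pattern: one or more of whitespace; then one or more of a non-word character.
Scanning left to right: at [1:5] → '  -.'.
No capturing groups, so `findall` returns the 1 full match string.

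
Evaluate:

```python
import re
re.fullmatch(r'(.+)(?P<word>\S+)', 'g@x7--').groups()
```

('g@x7-', '-')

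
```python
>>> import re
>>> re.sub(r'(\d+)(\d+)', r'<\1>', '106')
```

'<10>'

The pattern matches one or more of a digit (captured); then one or more of a digit (captured).
Matches: at [0:3] → '106'.
`\1` in the replacement pulls in group 1's text for each match.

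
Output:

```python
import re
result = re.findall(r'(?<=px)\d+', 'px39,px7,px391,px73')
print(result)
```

Lookahead/lookbehind check context without consuming it, so the matched span excludes the asserted characters.
Walking the string: at [2:4] → '39'; at [7:8] → '7'; at [11:14] → '391'; at [17:19] → '73'.
`findall` yields the raw match text (4 of them) because the pattern has no groups.

['39', '7', '391', '73']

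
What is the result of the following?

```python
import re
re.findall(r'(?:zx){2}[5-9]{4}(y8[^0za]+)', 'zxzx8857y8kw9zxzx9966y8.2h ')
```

This matches the literal 'zx' repeated 2 times, then exactly 4 of a character in [5-9]; then the literal 'y8', then one or more of any character except [0za] (captured).
Walking the string: at [0:13] match 'zxzx8857y8kw9', group 1 = 'y8kw9'; at [13:27] match 'zxzx9966y8.2h ', group 1 = 'y8.2h '.
Because there's exactly one group, `findall` drops the full match and keeps group 1 from each hit.

['y8kw9', 'y8.2h ']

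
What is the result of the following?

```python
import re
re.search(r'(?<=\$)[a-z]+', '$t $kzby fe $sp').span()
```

The `(?=…)`/`(?<=…)` assertion just peeks at neighbouring text; it doesn't advance the match position.
Unlike `match`, `search` isn't anchored — it looks for the pattern anywhere in the string.
The match spans [1:2] → 't'.

(1, 2)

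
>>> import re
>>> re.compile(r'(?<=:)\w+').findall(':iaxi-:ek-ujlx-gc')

['iaxi', 'ek']

Lookahead/lookbehind check context without consuming it, so the matched span excludes the asserted characters.
Scanning left to right: at [1:5] → 'iaxi'; at [7:9] → 'ek'.
`findall` yields the raw match text (2 of them) because the pattern has no groups.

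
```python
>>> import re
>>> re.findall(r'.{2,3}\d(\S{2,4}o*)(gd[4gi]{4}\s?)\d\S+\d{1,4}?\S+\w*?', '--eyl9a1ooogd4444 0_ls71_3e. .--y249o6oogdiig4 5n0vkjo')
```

This matches 2 to 3 of any character, then a digit; then 2 to 4 of a non-whitespace character, then zero or more of the literal 'o' (captured); then the literal 'gd', then exactly 4 of one of [4gi], then optionally whitespace (captured); then a digit, then one or more of a non-whitespace character; then 1 to 4 of a digit (lazy), then one or more of a non-whitespace character, then zero or more of a word character (lazy).
Multiple groups make `findall` return tuples — one 2-tuple for each match.

[('a1ooo', 'gd4444 '), ('49o6oo', 'gdiig4 ')]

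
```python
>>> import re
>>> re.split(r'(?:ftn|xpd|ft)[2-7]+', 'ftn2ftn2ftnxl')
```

['', '', 'ftnxl']

Matches to split on: at [0:4] → 'ftn2'; at [4:8] → 'ftn2'.
Splitting on the pattern gives 3 pieces.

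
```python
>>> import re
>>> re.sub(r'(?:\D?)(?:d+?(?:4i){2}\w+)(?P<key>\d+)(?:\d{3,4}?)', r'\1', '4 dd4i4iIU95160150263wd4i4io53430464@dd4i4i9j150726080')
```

The pattern matches optionally a non-digit (non-capturing group); then one or more of the literal 'd' (lazy), then the literal '4i' repeated 2 times, then one or more of a word character (non-capturing group); then one or more of a digit (captured as 'key'); then 3 to 4 of a digit (lazy) (non-capturing group).
Each match is replaced using the text its own group 1 captured.

'406'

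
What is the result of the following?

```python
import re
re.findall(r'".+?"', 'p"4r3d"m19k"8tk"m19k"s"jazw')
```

`findall` yields the raw match text (3 of them) because the pattern has no groups.

['"4r3d"', '"8tk"', '"s"']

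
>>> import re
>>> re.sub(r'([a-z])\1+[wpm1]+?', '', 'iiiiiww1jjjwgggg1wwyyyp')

A backreference is literal: `\1` must see the identical characters the first group matched.
`sub` substitutes '' at each match site.

'w1ww'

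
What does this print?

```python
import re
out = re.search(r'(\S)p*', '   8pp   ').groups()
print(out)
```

('8',)

The pattern matches a non-whitespace character (captured); then zero or more of a literal 'p'.
`re.search` scans for the first position where the pattern succeeds.
The match spans [3:6] → '8pp'.
Captured: group 1 = '8'.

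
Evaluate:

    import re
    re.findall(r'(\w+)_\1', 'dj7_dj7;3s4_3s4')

['dj7', '3s4']

The backreference `\1` re-matches whatever the first group consumed, character for character.
Walking the string: at [0:7] match 'dj7_dj7', group 1 = 'dj7'; at [8:15] match '3s4_3s4', group 1 = '3s4'.
With a single group, `findall` returns only what that group captured — 2 items.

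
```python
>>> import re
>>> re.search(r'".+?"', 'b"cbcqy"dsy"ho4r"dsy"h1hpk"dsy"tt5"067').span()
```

Lazy quantifiers expand one character at a time until the remainder of the pattern can match.
`search` walks the string left to right and returns the first match it finds.
The match spans [1:8] → '"cbcqy"'.

(1, 8)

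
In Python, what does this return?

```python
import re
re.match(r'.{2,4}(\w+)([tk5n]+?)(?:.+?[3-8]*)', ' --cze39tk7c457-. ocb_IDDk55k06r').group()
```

Pattern: 2 to 4 of any character; then one or more of a word character (captured); then one or more of one of [tk5n] (lazy) (captured); then one or more of any character (lazy), then zero or more of a character in [3-8] (non-capturing group).
A `+?`/`*?`/`{m,n}?` starts at its minimum and grows only as far as needed for what follows to match.
`re.match` only tries the pattern at the start of the string.
The match spans [0:15] → ' --cze39tk7c457'.
Captured: group 1 = 'ze39tk7c4', group 2 = '5'.

' --cze39tk7c457'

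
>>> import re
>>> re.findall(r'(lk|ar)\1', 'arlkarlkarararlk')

['ar']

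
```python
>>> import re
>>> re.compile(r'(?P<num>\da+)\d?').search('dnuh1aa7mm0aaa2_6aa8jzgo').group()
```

The pattern matches a digit, then one or more of the literal 'a' (captured as 'num'); then optionally a digit.
`re.search` scans for the first position where the pattern succeeds.
The match spans [4:8] → '1aa7'.
Captured: group 1 = '1aa'.

'1aa7'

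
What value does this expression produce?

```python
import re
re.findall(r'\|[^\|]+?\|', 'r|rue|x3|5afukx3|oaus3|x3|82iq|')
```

['|rue|', '|5afukx3|', '|x3|']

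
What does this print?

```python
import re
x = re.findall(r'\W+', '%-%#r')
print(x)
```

The pattern matches one or more of a non-word character.
Matches: at [0:4] → '%-%#'.
No capturing groups, so `findall` returns the 1 full match string.

['%-%#']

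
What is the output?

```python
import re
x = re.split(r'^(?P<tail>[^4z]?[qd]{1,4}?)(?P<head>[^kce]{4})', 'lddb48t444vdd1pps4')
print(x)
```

With the lazy modifier that quantifier settles for the fewest repetitions that let the rest of the pattern succeed (the atoms after it are unaffected and can still be greedy).
`re.split` interleaves the captured-group text with the surrounding fragments.

['', 'ld', 'db48', 't444vdd1pps4']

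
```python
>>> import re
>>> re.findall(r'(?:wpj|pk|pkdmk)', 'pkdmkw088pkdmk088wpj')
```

Branches in `(...|...)` are attempted left-to-right; the first branch that allows the whole pattern to succeed is taken.
Matches: at [0:2] → 'pk'; at [9:11] → 'pk'; at [17:20] → 'wpj'.
With no groups in the pattern, `findall` gives back each whole match — 3 here.

['pk', 'pk', 'wpj']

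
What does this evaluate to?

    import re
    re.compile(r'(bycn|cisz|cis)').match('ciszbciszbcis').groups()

The match spans [0:4] → 'cisz'.
Captured: group 1 = 'cisz'.

('cisz',)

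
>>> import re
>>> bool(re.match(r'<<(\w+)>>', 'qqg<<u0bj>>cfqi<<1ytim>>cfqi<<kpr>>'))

`match` is anchored at position 0; if the pattern doesn't fit there, it returns None.
Here the string doesn't start with a match, so the call returns None, and `bool(None)` is False.

False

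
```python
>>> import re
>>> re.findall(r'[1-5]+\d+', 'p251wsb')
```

['251']

This matches one or more of a character in [1-5]; then one or more of a digit.
`findall` yields the raw match text (1 of them) because the pattern has no groups.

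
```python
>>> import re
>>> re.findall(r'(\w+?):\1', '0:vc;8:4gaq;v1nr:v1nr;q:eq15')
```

`\1` is not a pattern — it's the concrete string captured by group 1, re-applied verbatim.
Matches: at [12:21] match 'v1nr:v1nr', group 1 = 'v1nr'.
Because there's exactly one group, `findall` drops the full match and keeps group 1 from the one hit.

['v1nr']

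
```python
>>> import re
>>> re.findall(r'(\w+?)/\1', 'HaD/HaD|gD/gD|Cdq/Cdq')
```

A backreference is literal: `\1` must see the identical characters the first group matched.
Scanning left to right: at [0:7] match 'HaD/HaD', group 1 = 'HaD'; at [8:13] match 'gD/gD', group 1 = 'gD'; at [14:21] match 'Cdq/Cdq', group 1 = 'Cdq'.
With a single group, `findall` returns only what that group captured — 3 items.

['HaD', 'gD', 'Cdq']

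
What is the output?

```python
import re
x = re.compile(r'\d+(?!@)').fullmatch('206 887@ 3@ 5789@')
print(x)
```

`re.fullmatch` requires the pattern to consume the entire string.
Here the string isn't matched end-to-end, so the call returns None.

None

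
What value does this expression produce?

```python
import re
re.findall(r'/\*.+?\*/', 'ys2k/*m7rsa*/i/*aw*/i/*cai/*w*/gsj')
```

The `?` after the quantifier makes it lazy — it takes as little as possible before letting the rest of the pattern try.
No capturing groups, so `findall` returns the 3 full match strings.

['/*m7rsa*/', '/*aw*/', '/*cai/*w*/']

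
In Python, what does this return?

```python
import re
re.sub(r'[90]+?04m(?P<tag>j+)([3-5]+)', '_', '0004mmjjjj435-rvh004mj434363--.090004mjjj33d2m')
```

'0004mmjjjj435-rvh_63--._d2m'

Pattern: one or more of one of [90] (lazy), then the literal '04', then the literal 'm'; then one or more of a literal 'j' (captured as 'tag'); then one or more of a character in [3-5] (captured).
`sub` substitutes '_' at each match site.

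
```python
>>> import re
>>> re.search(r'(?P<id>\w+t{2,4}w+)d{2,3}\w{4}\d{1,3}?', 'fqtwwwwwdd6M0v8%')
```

This matches one or more of a word character, then 2 to 4 of the literal 't', then one or more of a literal 'w' (captured as 'id'); then 2 to 3 of the literal 'd', then exactly 4 of a word character, then 1 to 3 of a digit (lazy).
Here nothing in the string fits, so the call returns None.

None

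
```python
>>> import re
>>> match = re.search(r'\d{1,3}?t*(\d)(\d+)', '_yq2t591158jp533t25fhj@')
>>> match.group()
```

This matches 1 to 3 of a digit (lazy), then zero or more of a literal 't'; then a digit (captured); then one or more of a digit (captured).
`re.search` tries every starting position until one works.
The match spans [3:11] → '2t591158'.
Captured: group 1 = '5', group 2 = '91158'.

'2t591158'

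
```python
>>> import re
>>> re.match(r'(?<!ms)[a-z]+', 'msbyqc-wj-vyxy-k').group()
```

`re.match` only tries the pattern at the start of the string.
The match spans [0:6] → 'msbyqc'.

'msbyqc'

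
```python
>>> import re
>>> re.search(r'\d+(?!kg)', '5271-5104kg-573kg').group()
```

'5271'

Because the assertion is negative and zero-width, positions next to the forbidden text are skipped.
The match spans [0:4] → '5271'.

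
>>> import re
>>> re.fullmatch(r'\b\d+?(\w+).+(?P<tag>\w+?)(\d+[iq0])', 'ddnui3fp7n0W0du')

`fullmatch` succeeds only if the pattern covers the string from start to end.
Here the pattern can't cover the whole string, so the call returns None.

None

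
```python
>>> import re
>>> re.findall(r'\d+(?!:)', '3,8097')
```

Because the assertion is negative and zero-width, positions next to the forbidden text are skipped.
Matches: at [0:1] → '3'; at [2:6] → '8097'.
`findall` yields the raw match text (2 of them) because the pattern has no groups.

['3', '8097']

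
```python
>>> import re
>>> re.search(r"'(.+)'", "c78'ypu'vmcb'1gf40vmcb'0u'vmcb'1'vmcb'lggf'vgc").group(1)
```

"ypu'vmcb'1gf40vmcb'0u'vmcb'1'vmcb'lggf"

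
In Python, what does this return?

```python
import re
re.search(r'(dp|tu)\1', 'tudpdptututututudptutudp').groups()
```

`\1` has to match the exact text group 1 already captured.
`re.search` tries every starting position until one works.
The match spans [2:6] → 'dpdp'.
Captured: group 1 = 'dp'.

('dp',)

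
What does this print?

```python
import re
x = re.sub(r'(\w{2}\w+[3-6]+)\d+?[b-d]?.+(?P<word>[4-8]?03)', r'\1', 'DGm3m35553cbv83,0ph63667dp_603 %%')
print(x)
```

Pattern: exactly 2 of a word character, then one or more of a word character, then one or more of a character in [3-6] (captured); then one or more of a digit (lazy), then optionally a character in [b-d]; then one or more of any character; then optionally a character in [4-8], then the literal '03' (captured as 'word').
Matches: at [0:30] → 'DGm3m35553cbv83,0ph63667dp_603'.
The replacement refers to a captured group, so each match is rewritten using its own captured text.

DGm3m3555 %%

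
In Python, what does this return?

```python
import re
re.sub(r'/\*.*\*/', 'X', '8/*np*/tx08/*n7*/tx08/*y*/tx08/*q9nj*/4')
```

'8X4'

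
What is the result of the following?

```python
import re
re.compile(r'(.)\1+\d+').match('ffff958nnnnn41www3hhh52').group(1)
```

'f'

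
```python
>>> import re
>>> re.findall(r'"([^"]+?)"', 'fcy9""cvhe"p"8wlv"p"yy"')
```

['cvhe', '8wlv', 'yy']

Walking the string: at [5:11] match '"cvhe"', group 1 = 'cvhe'; at [12:18] match '"8wlv"', group 1 = '8wlv'; at [19:23] match '"yy"', group 1 = 'yy'.
With a single group, `findall` returns only what that group captured — 3 items.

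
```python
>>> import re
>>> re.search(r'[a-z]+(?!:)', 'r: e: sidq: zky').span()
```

(6, 9)

Because the assertion is negative and zero-width, positions next to the forbidden text are skipped.
Unlike `match`, `search` isn't anchored — it looks for the pattern anywhere in the string.
The match spans [6:9] → 'sid'.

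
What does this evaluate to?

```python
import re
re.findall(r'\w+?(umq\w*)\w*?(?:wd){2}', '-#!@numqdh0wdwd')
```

['umqdh0']

Because there's exactly one group, `findall` drops the full match and keeps group 1 from the one hit.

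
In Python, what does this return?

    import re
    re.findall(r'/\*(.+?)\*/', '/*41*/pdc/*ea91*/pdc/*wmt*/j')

['41', 'ea91', 'wmt']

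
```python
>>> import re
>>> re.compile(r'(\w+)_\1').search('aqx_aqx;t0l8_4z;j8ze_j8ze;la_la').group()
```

'aqx_aqx'

The backreference `\1` re-matches whatever the first group consumed, character for character.
The match spans [0:7] → 'aqx_aqx'.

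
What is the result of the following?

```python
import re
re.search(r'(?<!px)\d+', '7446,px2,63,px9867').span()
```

(0, 4)

The negative lookaround is zero-width — it rules out positions where the adjacent text would match, without consuming anything.
`search` walks the string left to right and returns the first match it finds.
The match spans [0:4] → '7446'.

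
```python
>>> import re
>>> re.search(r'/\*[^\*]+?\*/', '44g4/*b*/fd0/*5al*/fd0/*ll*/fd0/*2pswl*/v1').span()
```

(4, 9)

The match spans [4:9] → '/*b*/'.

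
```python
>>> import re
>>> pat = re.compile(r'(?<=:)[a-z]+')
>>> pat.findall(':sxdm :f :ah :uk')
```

The positive lookaround only admits positions where the adjacent text matches; those characters stay outside the span.
Since nothing is captured, `findall` lists the 4 matched substrings directly.

['sxdm', 'f', 'ah', 'uk']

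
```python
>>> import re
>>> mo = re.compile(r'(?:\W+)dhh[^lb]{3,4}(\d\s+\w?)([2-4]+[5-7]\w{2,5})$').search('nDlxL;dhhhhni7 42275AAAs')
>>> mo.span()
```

The match spans [5:24] → ';dhhhhni7 42275AAAs'.

(5, 24)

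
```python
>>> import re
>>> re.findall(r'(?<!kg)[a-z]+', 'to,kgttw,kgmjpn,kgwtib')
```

['to', 'kgttw', 'kgmjpn', 'kgwtib']

`(?!…)`/`(?<!…)` only lets a position through if the neighbouring text does NOT match; no characters are consumed.
Scanning left to right: at [0:2] → 'to'; at [3:8] → 'kgttw'; at [9:15] → 'kgmjpn'; at [16:22] → 'kgwtib'.
With no groups in the pattern, `findall` gives back each whole match — 4 here.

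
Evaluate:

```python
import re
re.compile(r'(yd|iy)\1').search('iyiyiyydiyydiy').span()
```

`\1` has to match the exact text group 1 already captured.
`re.search` tries every starting position until one works.
The match spans [0:4] → 'iyiy'.
Captured: group 1 = 'iy'.

(0, 4)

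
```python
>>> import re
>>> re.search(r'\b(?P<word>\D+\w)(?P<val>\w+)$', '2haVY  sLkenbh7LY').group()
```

'  sLkenbh7LY'

The pattern matches a word boundary (`\b`, zero-width); then one or more of a non-digit, then a word character (captured as 'word'); then one or more of a word character (captured as 'val'); then anchored at the end.
`re.search` scans for the first position where the pattern succeeds.
The match spans [5:17] → '  sLkenbh7LY'.
Captured: group 1 = '  sLkenbh7', group 2 = 'LY'.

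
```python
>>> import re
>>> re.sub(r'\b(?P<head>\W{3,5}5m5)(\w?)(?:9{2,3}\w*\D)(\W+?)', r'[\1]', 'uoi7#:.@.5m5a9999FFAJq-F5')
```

Pattern: a word boundary (`\b`, zero-width); then 3 to 5 of a non-word character, then the literal '5m5' (captured as 'head'); then optionally a word character (captured); then 2 to 3 of a literal '9', then zero or more of a word character, then a non-digit (non-capturing group); then one or more of a non-word character (lazy) (captured).
Matches: at [4:23] → '#:.@.5m5a9999FFAJq-'.
Each match is replaced using the text its own group 1 captured.

'uoi7[#:.@.5m5]F5'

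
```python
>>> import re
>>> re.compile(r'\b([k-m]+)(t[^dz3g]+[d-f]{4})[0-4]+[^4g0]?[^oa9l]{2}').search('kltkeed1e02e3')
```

None

Pattern: a word boundary (`\b`, zero-width); then one or more of a character in [k-m] (captured); then the literal 't', then one or more of any character except [dz3g], then exactly 4 of a character in [d-f] (captured); then one or more of a character in [0-4]; then optionally any character except [4g0], then exactly 2 of any character except [oa9l].
`re.search` scans for the first position where the pattern succeeds.
Here no position works, so the call returns None.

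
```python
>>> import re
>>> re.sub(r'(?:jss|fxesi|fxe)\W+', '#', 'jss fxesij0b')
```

Matches: at [0:4] → 'jss '.
Each match is replaced by '#'.

'#fxesij0b'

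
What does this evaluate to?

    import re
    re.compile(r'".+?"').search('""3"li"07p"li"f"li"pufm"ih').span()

`re.search` tries every starting position until one works.
The match spans [0:4] → '""3"'.

(0, 4)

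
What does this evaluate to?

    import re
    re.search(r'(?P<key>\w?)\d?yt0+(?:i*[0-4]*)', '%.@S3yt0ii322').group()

'S3yt0ii322'

Pattern: optionally a word character (captured as 'key'); then optionally a digit, then the literal 'yt', then one or more of the literal '0'; then zero or more of the literal 'i', then zero or more of a character in [0-4] (non-capturing group).
`re.search` scans for the first position where the pattern succeeds.
The match spans [3:13] → 'S3yt0ii322'.
Captured: group 1 = 'S'.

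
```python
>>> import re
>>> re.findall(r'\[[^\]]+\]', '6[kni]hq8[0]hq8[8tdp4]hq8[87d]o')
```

['[kni]', '[0]', '[8tdp4]', '[87d]']

Walking the string: at [1:6] → '[kni]'; at [9:12] → '[0]'; at [15:22] → '[8tdp4]'; at [25:30] → '[87d]'.
With no groups in the pattern, `findall` gives back each whole match — 4 here.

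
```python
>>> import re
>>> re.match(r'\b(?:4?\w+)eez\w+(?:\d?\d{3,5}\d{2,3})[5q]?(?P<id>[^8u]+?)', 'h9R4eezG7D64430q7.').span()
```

(0, 17)

The pattern matches a word boundary (`\b`, zero-width); then optionally the literal '4', then one or more of a word character (non-capturing group); then the literal 'eez', then one or more of a word character; then optionally a digit, then 3 to 5 of a digit, then 2 to 3 of a digit (non-capturing group); then optionally one of [5q]; then one or more of any character except [8u] (lazy) (captured as 'id').
`re.match` only tries the pattern at the start of the string.
The match spans [0:17] → 'h9R4eezG7D64430q7'.
Captured: group 1 = '7'.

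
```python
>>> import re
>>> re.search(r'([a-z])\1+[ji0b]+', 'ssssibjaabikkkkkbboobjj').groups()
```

('s',)

A backreference is literal: `\1` must see the identical characters the first group matched.
`search` walks the string left to right and returns the first match it finds.
The match spans [0:7] → 'ssssibj'.
Captured: group 1 = 's'.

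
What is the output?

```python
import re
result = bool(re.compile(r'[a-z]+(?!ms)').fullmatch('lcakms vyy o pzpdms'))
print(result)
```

`re.fullmatch` is like wrapping the pattern in `^…$` (in single-line mode).
Here there's no way to consume every character, so the call returns None, and `bool(None)` is False.

False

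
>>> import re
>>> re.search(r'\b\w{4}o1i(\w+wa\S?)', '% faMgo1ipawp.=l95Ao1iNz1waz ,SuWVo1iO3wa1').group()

The match spans [15:28] → 'l95Ao1iNz1waz'.

'l95Ao1iNz1waz'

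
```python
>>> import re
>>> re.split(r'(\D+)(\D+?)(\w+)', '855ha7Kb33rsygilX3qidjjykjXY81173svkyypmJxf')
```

['855', 'h', 'a', '7Kb33rsygilX3qidjjykjXY81173svkyypmJxf', '']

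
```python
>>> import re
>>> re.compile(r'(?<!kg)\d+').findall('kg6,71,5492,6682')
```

The negative lookahead/lookbehind blocks any match where the forbidden context is present.
Matches: at [4:6] → '71'; at [7:11] → '5492'; at [12:16] → '6682'.
With no groups in the pattern, `findall` gives back each whole match — 3 here.

['71', '5492', '6682']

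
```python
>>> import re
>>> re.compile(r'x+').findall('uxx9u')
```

['xx']

Pattern: one or more of a literal 'x'.
Walking the string: at [1:3] → 'xx'.
No capturing groups, so `findall` returns the 1 full match string.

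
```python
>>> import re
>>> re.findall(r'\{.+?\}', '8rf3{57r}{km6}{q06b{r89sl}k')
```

['{57r}', '{km6}', '{q06b{r89sl}']

A non-greedy quantifier consumes as few characters as it can — just enough that the remainder of the pattern still matches from where it stops; whatever follows it matches normally.
No capturing groups, so `findall` returns the 3 full match strings.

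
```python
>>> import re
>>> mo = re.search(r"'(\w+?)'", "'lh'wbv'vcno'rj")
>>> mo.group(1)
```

`re.search` scans for the first position where the pattern succeeds.
The match spans [0:4] → "'lh'".
Captured: group 1 = 'lh'.

'lh'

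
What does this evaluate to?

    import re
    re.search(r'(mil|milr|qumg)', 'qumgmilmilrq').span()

(0, 4)

`search` walks the string left to right and returns the first match it finds.
The match spans [0:4] → 'qumg'.
Captured: group 1 = 'qumg'.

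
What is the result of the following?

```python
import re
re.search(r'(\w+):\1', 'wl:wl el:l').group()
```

`\1` has to match the exact text group 1 already captured.
The match spans [0:5] → 'wl:wl'.

'wl:wl'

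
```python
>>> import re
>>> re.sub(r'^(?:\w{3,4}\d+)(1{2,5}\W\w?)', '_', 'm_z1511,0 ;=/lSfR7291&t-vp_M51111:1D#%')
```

'_ ;=/lSfR7291&t-vp_M51111:1D#%'

This matches anchored at the start of the string; then 3 to 4 of a word character, then one or more of a digit (non-capturing group); then 2 to 5 of a literal '1', then a non-word character, then optionally a word character (captured).
Matches: at [0:9] → 'm_z1511,0'.
Each match is replaced by '_'.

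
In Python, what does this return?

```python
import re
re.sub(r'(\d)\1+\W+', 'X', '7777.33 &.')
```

`\1` has to match the exact text group 1 already captured.
Every occurrence is swapped for 'X'.

'XX'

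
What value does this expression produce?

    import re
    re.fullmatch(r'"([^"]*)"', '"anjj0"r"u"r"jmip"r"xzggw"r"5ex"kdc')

None

`re.fullmatch` requires the pattern to consume the entire string.
Here the pattern can't cover the whole string, so the call returns None.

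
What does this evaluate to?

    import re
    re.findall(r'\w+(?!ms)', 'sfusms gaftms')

The negative lookahead/lookbehind blocks any match where the forbidden context is present.
Since nothing is captured, `findall` lists the 2 matched substrings directly.

['sfusms', 'gaftms']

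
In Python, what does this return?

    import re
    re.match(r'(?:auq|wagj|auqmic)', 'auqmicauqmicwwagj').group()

'auq'

`re.match` only tries the pattern at the start of the string.
The match spans [0:3] → 'auq'.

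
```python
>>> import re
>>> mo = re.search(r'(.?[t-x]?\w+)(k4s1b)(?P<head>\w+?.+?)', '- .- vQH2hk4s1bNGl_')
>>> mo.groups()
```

(' vQH2h', 'k4s1b', 'NG')

The match spans [4:17] → ' vQH2hk4s1bNG'.
Captured: group 1 = ' vQH2h', group 2 = 'k4s1b', group 3 = 'NG'.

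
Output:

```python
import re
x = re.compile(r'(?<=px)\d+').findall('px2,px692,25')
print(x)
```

['2', '692']

The lookaround is zero-width — it requires the adjacent text to match without consuming it, so the asserted text isn't part of the match.
No capturing groups, so `findall` returns the 2 full match strings.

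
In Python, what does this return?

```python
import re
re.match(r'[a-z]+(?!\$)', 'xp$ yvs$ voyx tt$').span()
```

(0, 1)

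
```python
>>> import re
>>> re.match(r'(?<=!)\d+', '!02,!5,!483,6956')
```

None

The positive lookaround only admits positions where the adjacent text matches; those characters stay outside the span.
`re.match` won't scan ahead — the pattern has to work from the very first character.
Here position 0 doesn't satisfy it, so the call returns None.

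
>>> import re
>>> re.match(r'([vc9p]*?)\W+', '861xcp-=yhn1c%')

`re.match` won't scan ahead — the pattern has to work from the very first character.
Here the string doesn't start with a match, so the call returns None.

None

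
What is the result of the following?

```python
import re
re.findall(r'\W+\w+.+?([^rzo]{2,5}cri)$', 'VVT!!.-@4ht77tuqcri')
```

['uqcri']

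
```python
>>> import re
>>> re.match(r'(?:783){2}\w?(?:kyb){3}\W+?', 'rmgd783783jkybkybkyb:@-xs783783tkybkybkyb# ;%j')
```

The pattern matches the literal '783' repeated 2 times, then optionally a word character; then the literal 'kyb' repeated 3 times, then one or more of a non-word character (lazy).
`re.match` won't scan ahead — the pattern has to work from the very first character.
Here the pattern fails at index 0, so the call returns None.

None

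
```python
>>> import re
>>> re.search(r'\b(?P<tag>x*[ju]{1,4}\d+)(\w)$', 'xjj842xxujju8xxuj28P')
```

None

Pattern: a word boundary (`\b`, zero-width); then zero or more of the literal 'x', then 1 to 4 of one of [ju], then one or more of a digit (captured as 'tag'); then a word character (captured); then anchored at the end.
`re.search` scans for the first position where the pattern succeeds.
Here no position works, so the call returns None.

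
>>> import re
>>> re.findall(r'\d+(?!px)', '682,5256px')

Because the assertion is negative and zero-width, positions next to the forbidden text are skipped.
Matches: at [0:3] → '682'; at [4:7] → '525'.
No capturing groups, so `findall` returns the 2 full match strings.

['682', '525']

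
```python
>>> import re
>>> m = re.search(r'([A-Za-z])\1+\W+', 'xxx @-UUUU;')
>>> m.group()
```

'xxx @-'

The backreference `\1` re-matches whatever the first group consumed, character for character.
`re.search` scans for the first position where the pattern succeeds.
The match spans [0:6] → 'xxx @-'.
Captured: group 1 = 'x'.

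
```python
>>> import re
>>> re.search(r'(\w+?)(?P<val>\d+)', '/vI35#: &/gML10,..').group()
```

'vI35'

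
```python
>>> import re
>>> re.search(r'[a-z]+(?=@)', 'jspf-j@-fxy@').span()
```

The lookaround is zero-width — it requires the adjacent text to match without consuming it, so the asserted text isn't part of the match.
The match spans [5:6] → 'j'.

(5, 6)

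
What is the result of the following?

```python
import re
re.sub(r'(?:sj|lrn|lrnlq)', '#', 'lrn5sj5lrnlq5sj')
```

The regex engine tests alternatives in the order written; an earlier branch that matches wins even if a later one would match more.
Matches: at [0:3] → 'lrn'; at [4:6] → 'sj'; at [7:10] → 'lrn'; at [13:15] → 'sj'.
`sub` substitutes '#' at each match site.

'#5#5#lq5#'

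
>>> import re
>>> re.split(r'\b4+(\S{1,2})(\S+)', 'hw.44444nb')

['hw.', 'n', 'b', '']

With a capturing group present, the delimiter's captured portion is kept in the result list.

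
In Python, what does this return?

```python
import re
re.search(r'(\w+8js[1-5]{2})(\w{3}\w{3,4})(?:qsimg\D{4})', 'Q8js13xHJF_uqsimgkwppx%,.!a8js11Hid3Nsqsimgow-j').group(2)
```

'xHJF_u'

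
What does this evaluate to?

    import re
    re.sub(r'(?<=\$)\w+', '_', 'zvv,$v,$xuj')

The lookaround is zero-width — it requires the adjacent text to match without consuming it, so the asserted text isn't part of the match.
Matches: at [5:6] → 'v'; at [8:11] → 'xuj'.
`sub` substitutes '_' at each match site.

'zvv,$_,$_'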